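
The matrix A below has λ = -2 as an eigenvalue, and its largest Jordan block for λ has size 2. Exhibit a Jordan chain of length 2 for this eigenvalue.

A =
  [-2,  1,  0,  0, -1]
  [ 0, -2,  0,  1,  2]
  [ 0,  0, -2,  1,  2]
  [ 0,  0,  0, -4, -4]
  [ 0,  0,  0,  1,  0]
A Jordan chain for λ = -2 of length 2:
v_1 = (1, 0, 0, 0, 0)ᵀ
v_2 = (0, 1, 0, 0, 0)ᵀ

Let N = A − (-2)·I. We want v_2 with N^2 v_2 = 0 but N^1 v_2 ≠ 0; then v_{j-1} := N · v_j for j = 2, …, 2.

Pick v_2 = (0, 1, 0, 0, 0)ᵀ.
Then v_1 = N · v_2 = (1, 0, 0, 0, 0)ᵀ.

Sanity check: (A − (-2)·I) v_1 = (0, 0, 0, 0, 0)ᵀ = 0. ✓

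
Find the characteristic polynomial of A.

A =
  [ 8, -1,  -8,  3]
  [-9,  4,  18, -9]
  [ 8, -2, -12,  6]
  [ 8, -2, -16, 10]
x^4 - 10*x^3 + 33*x^2 - 40*x + 16

Expanding det(x·I − A) (e.g. by cofactor expansion or by noting that A is similar to its Jordan form J, which has the same characteristic polynomial as A) gives
  χ_A(x) = x^4 - 10*x^3 + 33*x^2 - 40*x + 16
which factors as (x - 4)^2*(x - 1)^2. The eigenvalues (with algebraic multiplicities) are λ = 1 with multiplicity 2, λ = 4 with multiplicity 2.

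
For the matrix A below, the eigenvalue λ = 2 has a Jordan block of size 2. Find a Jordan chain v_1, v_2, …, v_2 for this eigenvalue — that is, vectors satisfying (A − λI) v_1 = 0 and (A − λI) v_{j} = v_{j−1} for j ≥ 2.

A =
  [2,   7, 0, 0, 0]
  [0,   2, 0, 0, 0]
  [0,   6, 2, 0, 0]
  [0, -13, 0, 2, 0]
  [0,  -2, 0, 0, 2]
A Jordan chain for λ = 2 of length 2:
v_1 = (7, 0, 6, -13, -2)ᵀ
v_2 = (0, 1, 0, 0, 0)ᵀ

Let N = A − (2)·I. We want v_2 with N^2 v_2 = 0 but N^1 v_2 ≠ 0; then v_{j-1} := N · v_j for j = 2, …, 2.

Pick v_2 = (0, 1, 0, 0, 0)ᵀ.
Then v_1 = N · v_2 = (7, 0, 6, -13, -2)ᵀ.

Sanity check: (A − (2)·I) v_1 = (0, 0, 0, 0, 0)ᵀ = 0. ✓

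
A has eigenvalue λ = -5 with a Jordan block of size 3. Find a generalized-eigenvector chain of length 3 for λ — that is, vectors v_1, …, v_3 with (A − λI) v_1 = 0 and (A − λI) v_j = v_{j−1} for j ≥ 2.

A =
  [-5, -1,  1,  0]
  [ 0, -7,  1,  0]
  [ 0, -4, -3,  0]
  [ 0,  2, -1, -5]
A Jordan chain for λ = -5 of length 3:
v_1 = (-2, 0, 0, 0)ᵀ
v_2 = (-1, -2, -4, 2)ᵀ
v_3 = (0, 1, 0, 0)ᵀ

Let N = A − (-5)·I. We want v_3 with N^3 v_3 = 0 but N^2 v_3 ≠ 0; then v_{j-1} := N · v_j for j = 3, …, 2.

Pick v_3 = (0, 1, 0, 0)ᵀ.
Then v_2 = N · v_3 = (-1, -2, -4, 2)ᵀ.
Then v_1 = N · v_2 = (-2, 0, 0, 0)ᵀ.

Sanity check: (A − (-5)·I) v_1 = (0, 0, 0, 0)ᵀ = 0. ✓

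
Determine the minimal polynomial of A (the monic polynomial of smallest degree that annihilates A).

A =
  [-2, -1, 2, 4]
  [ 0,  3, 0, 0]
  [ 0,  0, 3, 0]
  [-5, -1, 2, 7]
x^2 - 5*x + 6

The characteristic polynomial is χ_A(x) = (x - 3)^3*(x - 2), so the eigenvalues are known. The minimal polynomial is
  m_A(x) = Π_λ (x − λ)^{k_λ}
where k_λ is the size of the *largest* Jordan block for λ (equivalently, the smallest k with (A − λI)^k v = 0 for every generalised eigenvector v of λ).

  λ = 2: largest Jordan block has size 1, contributing (x − 2)
  λ = 3: largest Jordan block has size 1, contributing (x − 3)

So m_A(x) = (x - 3)*(x - 2) = x^2 - 5*x + 6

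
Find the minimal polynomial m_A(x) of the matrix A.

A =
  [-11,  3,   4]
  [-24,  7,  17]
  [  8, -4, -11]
x^3 + 15*x^2 + 75*x + 125

The characteristic polynomial is χ_A(x) = (x + 5)^3, so the eigenvalues are known. The minimal polynomial is
  m_A(x) = Π_λ (x − λ)^{k_λ}
where k_λ is the size of the *largest* Jordan block for λ (equivalently, the smallest k with (A − λI)^k v = 0 for every generalised eigenvector v of λ).

  λ = -5: largest Jordan block has size 3, contributing (x + 5)^3

So m_A(x) = (x + 5)^3 = x^3 + 15*x^2 + 75*x + 125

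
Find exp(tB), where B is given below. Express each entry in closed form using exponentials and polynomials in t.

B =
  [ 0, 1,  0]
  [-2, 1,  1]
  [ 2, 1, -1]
e^{tB} =
  [1 - t^2, t^2/2 + t, t^2/2]
  [-2*t, t + 1, t]
  [-2*t^2 + 2*t, t^2 + t, t^2 - t + 1]

Strategy: write B = P · J · P⁻¹ where J is a Jordan canonical form, so e^{tB} = P · e^{tJ} · P⁻¹, and e^{tJ} can be computed block-by-block.

B has Jordan form
J =
  [0, 1, 0]
  [0, 0, 1]
  [0, 0, 0]
(up to reordering of blocks).

Per-block formulas:
  For a 3×3 Jordan block J_3(0): exp(t · J_3(0)) = e^(0t)·(I + t·N + (t^2/2)·N^2), where N is the 3×3 nilpotent shift.

After assembling e^{tJ} and conjugating by P, we get:

e^{tB} =
  [1 - t^2, t^2/2 + t, t^2/2]
  [-2*t, t + 1, t]
  [-2*t^2 + 2*t, t^2 + t, t^2 - t + 1]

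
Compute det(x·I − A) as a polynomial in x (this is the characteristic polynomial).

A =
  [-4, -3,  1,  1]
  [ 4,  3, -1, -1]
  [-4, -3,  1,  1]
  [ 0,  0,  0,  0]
x^4

Expanding det(x·I − A) (e.g. by cofactor expansion or by noting that A is similar to its Jordan form J, which has the same characteristic polynomial as A) gives
  χ_A(x) = x^4
which factors as x^4. The eigenvalues (with algebraic multiplicities) are λ = 0 with multiplicity 4.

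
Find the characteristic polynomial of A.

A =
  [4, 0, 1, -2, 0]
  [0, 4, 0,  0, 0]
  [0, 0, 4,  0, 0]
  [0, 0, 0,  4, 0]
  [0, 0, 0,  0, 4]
x^5 - 20*x^4 + 160*x^3 - 640*x^2 + 1280*x - 1024

Expanding det(x·I − A) (e.g. by cofactor expansion or by noting that A is similar to its Jordan form J, which has the same characteristic polynomial as A) gives
  χ_A(x) = x^5 - 20*x^4 + 160*x^3 - 640*x^2 + 1280*x - 1024
which factors as (x - 4)^5. The eigenvalues (with algebraic multiplicities) are λ = 4 with multiplicity 5.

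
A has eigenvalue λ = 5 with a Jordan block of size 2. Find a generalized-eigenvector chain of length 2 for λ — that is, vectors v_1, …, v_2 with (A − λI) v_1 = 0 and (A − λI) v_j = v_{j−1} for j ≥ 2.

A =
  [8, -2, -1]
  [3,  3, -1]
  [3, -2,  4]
A Jordan chain for λ = 5 of length 2:
v_1 = (3, 3, 3)ᵀ
v_2 = (1, 0, 0)ᵀ

Let N = A − (5)·I. We want v_2 with N^2 v_2 = 0 but N^1 v_2 ≠ 0; then v_{j-1} := N · v_j for j = 2, …, 2.

Pick v_2 = (1, 0, 0)ᵀ.
Then v_1 = N · v_2 = (3, 3, 3)ᵀ.

Sanity check: (A − (5)·I) v_1 = (0, 0, 0)ᵀ = 0. ✓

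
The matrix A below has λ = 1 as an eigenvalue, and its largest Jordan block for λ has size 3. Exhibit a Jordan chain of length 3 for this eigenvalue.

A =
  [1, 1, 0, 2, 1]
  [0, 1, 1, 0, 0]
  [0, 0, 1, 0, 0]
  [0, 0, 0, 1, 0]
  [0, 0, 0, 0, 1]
A Jordan chain for λ = 1 of length 3:
v_1 = (1, 0, 0, 0, 0)ᵀ
v_2 = (0, 1, 0, 0, 0)ᵀ
v_3 = (0, 0, 1, 0, 0)ᵀ

Let N = A − (1)·I. We want v_3 with N^3 v_3 = 0 but N^2 v_3 ≠ 0; then v_{j-1} := N · v_j for j = 3, …, 2.

Pick v_3 = (0, 0, 1, 0, 0)ᵀ.
Then v_2 = N · v_3 = (0, 1, 0, 0, 0)ᵀ.
Then v_1 = N · v_2 = (1, 0, 0, 0, 0)ᵀ.

Sanity check: (A − (1)·I) v_1 = (0, 0, 0, 0, 0)ᵀ = 0. ✓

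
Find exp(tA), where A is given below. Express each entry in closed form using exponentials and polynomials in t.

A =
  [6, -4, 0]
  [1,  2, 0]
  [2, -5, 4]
e^{tA} =
  [2*t*exp(4*t) + exp(4*t), -4*t*exp(4*t), 0]
  [t*exp(4*t), -2*t*exp(4*t) + exp(4*t), 0]
  [-t^2*exp(4*t)/2 + 2*t*exp(4*t), t^2*exp(4*t) - 5*t*exp(4*t), exp(4*t)]

Strategy: write A = P · J · P⁻¹ where J is a Jordan canonical form, so e^{tA} = P · e^{tJ} · P⁻¹, and e^{tJ} can be computed block-by-block.

A has Jordan form
J =
  [4, 1, 0]
  [0, 4, 1]
  [0, 0, 4]
(up to reordering of blocks).

Per-block formulas:
  For a 3×3 Jordan block J_3(4): exp(t · J_3(4)) = e^(4t)·(I + t·N + (t^2/2)·N^2), where N is the 3×3 nilpotent shift.

After assembling e^{tJ} and conjugating by P, we get:

e^{tA} =
  [2*t*exp(4*t) + exp(4*t), -4*t*exp(4*t), 0]
  [t*exp(4*t), -2*t*exp(4*t) + exp(4*t), 0]
  [-t^2*exp(4*t)/2 + 2*t*exp(4*t), t^2*exp(4*t) - 5*t*exp(4*t), exp(4*t)]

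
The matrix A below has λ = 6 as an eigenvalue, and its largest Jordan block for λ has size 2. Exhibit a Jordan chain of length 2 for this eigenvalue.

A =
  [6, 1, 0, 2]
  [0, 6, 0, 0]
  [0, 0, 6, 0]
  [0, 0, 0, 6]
A Jordan chain for λ = 6 of length 2:
v_1 = (1, 0, 0, 0)ᵀ
v_2 = (0, 1, 0, 0)ᵀ

Let N = A − (6)·I. We want v_2 with N^2 v_2 = 0 but N^1 v_2 ≠ 0; then v_{j-1} := N · v_j for j = 2, …, 2.

Pick v_2 = (0, 1, 0, 0)ᵀ.
Then v_1 = N · v_2 = (1, 0, 0, 0)ᵀ.

Sanity check: (A − (6)·I) v_1 = (0, 0, 0, 0)ᵀ = 0. ✓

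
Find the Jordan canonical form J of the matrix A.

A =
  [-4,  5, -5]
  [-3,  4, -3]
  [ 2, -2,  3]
J_2(1) ⊕ J_1(1)

The characteristic polynomial is
  det(x·I − A) = x^3 - 3*x^2 + 3*x - 1 = (x - 1)^3

Eigenvalues and multiplicities (the geometric multiplicity of λ is n − rank(A − λI), which equals the number of Jordan blocks for λ):
  λ = 1: algebraic multiplicity = 3, geometric multiplicity = 2

Determining the block sizes for each eigenvalue:
  λ = 1: 2 blocks summing to 3 forces exactly one block of size 2 and the rest size 1 → block sizes [2, 1]

Assembling the blocks gives a Jordan form
J =
  [1, 1, 0]
  [0, 1, 0]
  [0, 0, 1]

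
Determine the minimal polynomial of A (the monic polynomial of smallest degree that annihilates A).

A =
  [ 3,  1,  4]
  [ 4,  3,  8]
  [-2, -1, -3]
x^2 - 2*x + 1

The characteristic polynomial is χ_A(x) = (x - 1)^3, so the eigenvalues are known. The minimal polynomial is
  m_A(x) = Π_λ (x − λ)^{k_λ}
where k_λ is the size of the *largest* Jordan block for λ (equivalently, the smallest k with (A − λI)^k v = 0 for every generalised eigenvector v of λ).

  λ = 1: largest Jordan block has size 2, contributing (x − 1)^2

So m_A(x) = (x - 1)^2 = x^2 - 2*x + 1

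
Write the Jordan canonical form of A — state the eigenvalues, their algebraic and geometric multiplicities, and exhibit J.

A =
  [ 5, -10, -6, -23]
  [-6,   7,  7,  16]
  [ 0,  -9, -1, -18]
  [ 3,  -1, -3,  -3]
J_3(2) ⊕ J_1(2)

The characteristic polynomial is
  det(x·I − A) = x^4 - 8*x^3 + 24*x^2 - 32*x + 16 = (x - 2)^4

Eigenvalues and multiplicities (the geometric multiplicity of λ is n − rank(A − λI), which equals the number of Jordan blocks for λ):
  λ = 2: algebraic multiplicity = 4, geometric multiplicity = 2

Determining the block sizes for each eigenvalue:
  λ = 2: with am = 4 and gm = 2, the partition is not yet determined (e.g. several partitions of 4 into 2 parts exist). Let N = A − (2)·I. Computing rank(N^1) = 2, rank(N^2) = 1, rank(N^3) = 0; the number of blocks of size ≥ j is rank(N^{j−1}) − rank(N^j), giving [2, 1, 1]. So we have 1 block(s) of size 3, 1 block(s) of size 1 → block sizes [3, 1]

Assembling the blocks gives a Jordan form
J =
  [2, 1, 0, 0]
  [0, 2, 1, 0]
  [0, 0, 2, 0]
  [0, 0, 0, 2]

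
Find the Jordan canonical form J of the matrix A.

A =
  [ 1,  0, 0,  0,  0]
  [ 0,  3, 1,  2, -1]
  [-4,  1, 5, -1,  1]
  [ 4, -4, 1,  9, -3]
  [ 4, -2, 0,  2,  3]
J_1(1) ⊕ J_3(5) ⊕ J_1(5)

The characteristic polynomial is
  det(x·I − A) = x^5 - 21*x^4 + 170*x^3 - 650*x^2 + 1125*x - 625 = (x - 5)^4*(x - 1)

Eigenvalues and multiplicities (the geometric multiplicity of λ is n − rank(A − λI), which equals the number of Jordan blocks for λ):
  λ = 1: algebraic multiplicity = 1, geometric multiplicity = 1
  λ = 5: algebraic multiplicity = 4, geometric multiplicity = 2

Determining the block sizes for each eigenvalue:
  λ = 1: one block (gm = 1), so the single block has size am = 1 → block sizes [1]
  λ = 5: with am = 4 and gm = 2, the partition is not yet determined (e.g. several partitions of 4 into 2 parts exist). Let N = A − (5)·I. Computing rank(N^1) = 3, rank(N^2) = 2, rank(N^3) = 1; the number of blocks of size ≥ j is rank(N^{j−1}) − rank(N^j), giving [2, 1, 1]. So we have 1 block(s) of size 3, 1 block(s) of size 1 → block sizes [3, 1]

Assembling the blocks gives a Jordan form
J =
  [1, 0, 0, 0, 0]
  [0, 5, 1, 0, 0]
  [0, 0, 5, 1, 0]
  [0, 0, 0, 5, 0]
  [0, 0, 0, 0, 5]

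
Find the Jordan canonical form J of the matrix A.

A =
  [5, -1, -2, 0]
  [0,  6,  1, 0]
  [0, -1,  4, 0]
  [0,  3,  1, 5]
J_3(5) ⊕ J_1(5)

The characteristic polynomial is
  det(x·I − A) = x^4 - 20*x^3 + 150*x^2 - 500*x + 625 = (x - 5)^4

Eigenvalues and multiplicities (the geometric multiplicity of λ is n − rank(A − λI), which equals the number of Jordan blocks for λ):
  λ = 5: algebraic multiplicity = 4, geometric multiplicity = 2

Determining the block sizes for each eigenvalue:
  λ = 5: with am = 4 and gm = 2, the partition is not yet determined (e.g. several partitions of 4 into 2 parts exist). Let N = A − (5)·I. Computing rank(N^1) = 2, rank(N^2) = 1, rank(N^3) = 0; the number of blocks of size ≥ j is rank(N^{j−1}) − rank(N^j), giving [2, 1, 1]. So we have 1 block(s) of size 3, 1 block(s) of size 1 → block sizes [3, 1]

Assembling the blocks gives a Jordan form
J =
  [5, 1, 0, 0]
  [0, 5, 1, 0]
  [0, 0, 5, 0]
  [0, 0, 0, 5]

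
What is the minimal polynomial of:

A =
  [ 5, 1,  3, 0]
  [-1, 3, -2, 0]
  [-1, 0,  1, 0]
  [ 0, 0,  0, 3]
x^3 - 9*x^2 + 27*x - 27

The characteristic polynomial is χ_A(x) = (x - 3)^4, so the eigenvalues are known. The minimal polynomial is
  m_A(x) = Π_λ (x − λ)^{k_λ}
where k_λ is the size of the *largest* Jordan block for λ (equivalently, the smallest k with (A − λI)^k v = 0 for every generalised eigenvector v of λ).

  λ = 3: largest Jordan block has size 3, contributing (x − 3)^3

So m_A(x) = (x - 3)^3 = x^3 - 9*x^2 + 27*x - 27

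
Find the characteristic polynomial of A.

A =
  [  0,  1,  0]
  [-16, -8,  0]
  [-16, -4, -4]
x^3 + 12*x^2 + 48*x + 64

Expanding det(x·I − A) (e.g. by cofactor expansion or by noting that A is similar to its Jordan form J, which has the same characteristic polynomial as A) gives
  χ_A(x) = x^3 + 12*x^2 + 48*x + 64
which factors as (x + 4)^3. The eigenvalues (with algebraic multiplicities) are λ = -4 with multiplicity 3.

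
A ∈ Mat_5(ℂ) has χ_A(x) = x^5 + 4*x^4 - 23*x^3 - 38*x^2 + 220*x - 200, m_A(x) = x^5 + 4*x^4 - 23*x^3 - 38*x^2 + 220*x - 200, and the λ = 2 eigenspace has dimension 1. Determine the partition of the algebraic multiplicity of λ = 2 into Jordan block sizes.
Block sizes for λ = 2: [3]

Step 1 — from the characteristic polynomial, algebraic multiplicity of λ = 2 is 3. From dim ker(A − (2)·I) = 1, there are exactly 1 Jordan blocks for λ = 2.
Step 2 — from the minimal polynomial, the factor (x − 2)^3 tells us the largest block for λ = 2 has size 3.
Step 3 — with total size 3, 1 blocks, and largest block 3, the block sizes (in nonincreasing order) are [3].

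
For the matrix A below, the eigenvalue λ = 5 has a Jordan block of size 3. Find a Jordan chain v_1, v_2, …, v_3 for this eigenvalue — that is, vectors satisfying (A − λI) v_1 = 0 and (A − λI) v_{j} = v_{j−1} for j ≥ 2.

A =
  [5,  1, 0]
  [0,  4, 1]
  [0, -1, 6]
A Jordan chain for λ = 5 of length 3:
v_1 = (-1, 0, 0)ᵀ
v_2 = (1, -1, -1)ᵀ
v_3 = (0, 1, 0)ᵀ

Let N = A − (5)·I. We want v_3 with N^3 v_3 = 0 but N^2 v_3 ≠ 0; then v_{j-1} := N · v_j for j = 3, …, 2.

Pick v_3 = (0, 1, 0)ᵀ.
Then v_2 = N · v_3 = (1, -1, -1)ᵀ.
Then v_1 = N · v_2 = (-1, 0, 0)ᵀ.

Sanity check: (A − (5)·I) v_1 = (0, 0, 0)ᵀ = 0. ✓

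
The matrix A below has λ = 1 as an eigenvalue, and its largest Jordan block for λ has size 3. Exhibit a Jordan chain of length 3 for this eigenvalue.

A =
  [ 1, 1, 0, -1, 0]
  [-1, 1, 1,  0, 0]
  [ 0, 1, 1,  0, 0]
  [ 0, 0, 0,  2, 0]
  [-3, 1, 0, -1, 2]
A Jordan chain for λ = 1 of length 3:
v_1 = (-2, 0, -2, 0, -6)ᵀ
v_2 = (-1, -2, -1, 0, -7)ᵀ
v_3 = (2, -1, 0, 0, 0)ᵀ

Let N = A − (1)·I. We want v_3 with N^3 v_3 = 0 but N^2 v_3 ≠ 0; then v_{j-1} := N · v_j for j = 3, …, 2.

Pick v_3 = (2, -1, 0, 0, 0)ᵀ.
Then v_2 = N · v_3 = (-1, -2, -1, 0, -7)ᵀ.
Then v_1 = N · v_2 = (-2, 0, -2, 0, -6)ᵀ.

Sanity check: (A − (1)·I) v_1 = (0, 0, 0, 0, 0)ᵀ = 0. ✓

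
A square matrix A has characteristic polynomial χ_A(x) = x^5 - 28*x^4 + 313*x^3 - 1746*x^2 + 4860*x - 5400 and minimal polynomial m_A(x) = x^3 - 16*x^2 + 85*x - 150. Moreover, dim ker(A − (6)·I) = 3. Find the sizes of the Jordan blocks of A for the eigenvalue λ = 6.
Block sizes for λ = 6: [1, 1, 1]

Step 1 — from the characteristic polynomial, algebraic multiplicity of λ = 6 is 3. From dim ker(A − (6)·I) = 3, there are exactly 3 Jordan blocks for λ = 6.
Step 2 — from the minimal polynomial, the factor (x − 6) tells us the largest block for λ = 6 has size 1.
Step 3 — with total size 3, 3 blocks, and largest block 1, the block sizes (in nonincreasing order) are [1, 1, 1].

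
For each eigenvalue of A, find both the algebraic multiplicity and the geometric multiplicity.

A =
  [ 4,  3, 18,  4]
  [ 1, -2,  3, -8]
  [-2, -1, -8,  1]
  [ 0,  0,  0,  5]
λ = -2: alg = 3, geom = 1; λ = 5: alg = 1, geom = 1

Step 1 — factor the characteristic polynomial to read off the algebraic multiplicities:
  χ_A(x) = (x - 5)*(x + 2)^3

Step 2 — compute geometric multiplicities via the rank-nullity identity g(λ) = n − rank(A − λI):
  rank(A − (-2)·I) = 3, so dim ker(A − (-2)·I) = n − 3 = 1
  rank(A − (5)·I) = 3, so dim ker(A − (5)·I) = n − 3 = 1

Summary:
  λ = -2: algebraic multiplicity = 3, geometric multiplicity = 1
  λ = 5: algebraic multiplicity = 1, geometric multiplicity = 1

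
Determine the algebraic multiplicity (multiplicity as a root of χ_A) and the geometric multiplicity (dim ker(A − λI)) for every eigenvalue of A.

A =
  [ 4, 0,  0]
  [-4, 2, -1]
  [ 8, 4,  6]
λ = 4: alg = 3, geom = 2

Step 1 — factor the characteristic polynomial to read off the algebraic multiplicities:
  χ_A(x) = (x - 4)^3

Step 2 — compute geometric multiplicities via the rank-nullity identity g(λ) = n − rank(A − λI):
  rank(A − (4)·I) = 1, so dim ker(A − (4)·I) = n − 1 = 2

Summary:
  λ = 4: algebraic multiplicity = 3, geometric multiplicity = 2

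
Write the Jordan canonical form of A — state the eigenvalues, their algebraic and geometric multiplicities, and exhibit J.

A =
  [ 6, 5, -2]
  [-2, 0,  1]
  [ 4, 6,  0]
J_3(2)

The characteristic polynomial is
  det(x·I − A) = x^3 - 6*x^2 + 12*x - 8 = (x - 2)^3

Eigenvalues and multiplicities (the geometric multiplicity of λ is n − rank(A − λI), which equals the number of Jordan blocks for λ):
  λ = 2: algebraic multiplicity = 3, geometric multiplicity = 1

Determining the block sizes for each eigenvalue:
  λ = 2: one block (gm = 1), so the single block has size am = 3 → block sizes [3]

Assembling the blocks gives a Jordan form
J =
  [2, 1, 0]
  [0, 2, 1]
  [0, 0, 2]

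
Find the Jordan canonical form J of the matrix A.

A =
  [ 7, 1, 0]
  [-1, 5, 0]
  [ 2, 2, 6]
J_2(6) ⊕ J_1(6)

The characteristic polynomial is
  det(x·I − A) = x^3 - 18*x^2 + 108*x - 216 = (x - 6)^3

Eigenvalues and multiplicities (the geometric multiplicity of λ is n − rank(A − λI), which equals the number of Jordan blocks for λ):
  λ = 6: algebraic multiplicity = 3, geometric multiplicity = 2

Determining the block sizes for each eigenvalue:
  λ = 6: 2 blocks summing to 3 forces exactly one block of size 2 and the rest size 1 → block sizes [2, 1]

Assembling the blocks gives a Jordan form
J =
  [6, 1, 0]
  [0, 6, 0]
  [0, 0, 6]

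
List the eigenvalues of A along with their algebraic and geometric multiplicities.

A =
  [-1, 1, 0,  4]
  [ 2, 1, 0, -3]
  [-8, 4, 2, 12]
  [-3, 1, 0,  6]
λ = 2: alg = 4, geom = 2

Step 1 — factor the characteristic polynomial to read off the algebraic multiplicities:
  χ_A(x) = (x - 2)^4

Step 2 — compute geometric multiplicities via the rank-nullity identity g(λ) = n − rank(A − λI):
  rank(A − (2)·I) = 2, so dim ker(A − (2)·I) = n − 2 = 2

Summary:
  λ = 2: algebraic multiplicity = 4, geometric multiplicity = 2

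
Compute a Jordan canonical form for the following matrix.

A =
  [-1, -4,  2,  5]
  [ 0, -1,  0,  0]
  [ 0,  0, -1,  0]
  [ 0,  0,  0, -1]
J_2(-1) ⊕ J_1(-1) ⊕ J_1(-1)

The characteristic polynomial is
  det(x·I − A) = x^4 + 4*x^3 + 6*x^2 + 4*x + 1 = (x + 1)^4

Eigenvalues and multiplicities (the geometric multiplicity of λ is n − rank(A − λI), which equals the number of Jordan blocks for λ):
  λ = -1: algebraic multiplicity = 4, geometric multiplicity = 3

Determining the block sizes for each eigenvalue:
  λ = -1: 3 blocks summing to 4 forces exactly one block of size 2 and the rest size 1 → block sizes [2, 1, 1]

Assembling the blocks gives a Jordan form
J =
  [-1,  1,  0,  0]
  [ 0, -1,  0,  0]
  [ 0,  0, -1,  0]
  [ 0,  0,  0, -1]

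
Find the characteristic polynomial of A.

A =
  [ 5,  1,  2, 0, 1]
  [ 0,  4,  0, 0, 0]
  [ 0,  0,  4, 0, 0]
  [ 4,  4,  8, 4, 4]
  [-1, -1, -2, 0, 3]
x^5 - 20*x^4 + 160*x^3 - 640*x^2 + 1280*x - 1024

Expanding det(x·I − A) (e.g. by cofactor expansion or by noting that A is similar to its Jordan form J, which has the same characteristic polynomial as A) gives
  χ_A(x) = x^5 - 20*x^4 + 160*x^3 - 640*x^2 + 1280*x - 1024
which factors as (x - 4)^5. The eigenvalues (with algebraic multiplicities) are λ = 4 with multiplicity 5.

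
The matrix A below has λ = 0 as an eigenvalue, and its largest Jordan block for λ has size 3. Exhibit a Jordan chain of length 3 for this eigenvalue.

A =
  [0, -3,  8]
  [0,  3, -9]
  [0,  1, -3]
A Jordan chain for λ = 0 of length 3:
v_1 = (-1, 0, 0)ᵀ
v_2 = (-3, 3, 1)ᵀ
v_3 = (0, 1, 0)ᵀ

Let N = A − (0)·I. We want v_3 with N^3 v_3 = 0 but N^2 v_3 ≠ 0; then v_{j-1} := N · v_j for j = 3, …, 2.

Pick v_3 = (0, 1, 0)ᵀ.
Then v_2 = N · v_3 = (-3, 3, 1)ᵀ.
Then v_1 = N · v_2 = (-1, 0, 0)ᵀ.

Sanity check: (A − (0)·I) v_1 = (0, 0, 0)ᵀ = 0. ✓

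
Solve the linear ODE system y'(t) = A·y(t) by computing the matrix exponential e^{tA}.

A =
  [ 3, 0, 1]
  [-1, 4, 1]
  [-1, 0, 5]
e^{tA} =
  [-t*exp(4*t) + exp(4*t), 0, t*exp(4*t)]
  [-t*exp(4*t), exp(4*t), t*exp(4*t)]
  [-t*exp(4*t), 0, t*exp(4*t) + exp(4*t)]

Strategy: write A = P · J · P⁻¹ where J is a Jordan canonical form, so e^{tA} = P · e^{tJ} · P⁻¹, and e^{tJ} can be computed block-by-block.

A has Jordan form
J =
  [4, 1, 0]
  [0, 4, 0]
  [0, 0, 4]
(up to reordering of blocks).

Per-block formulas:
  For a 2×2 Jordan block J_2(4): exp(t · J_2(4)) = e^(4t)·(I + t·N), where N is the 2×2 nilpotent shift.
  For a 1×1 block at λ = 4: exp(t · [4]) = [e^(4t)].

After assembling e^{tJ} and conjugating by P, we get:

e^{tA} =
  [-t*exp(4*t) + exp(4*t), 0, t*exp(4*t)]
  [-t*exp(4*t), exp(4*t), t*exp(4*t)]
  [-t*exp(4*t), 0, t*exp(4*t) + exp(4*t)]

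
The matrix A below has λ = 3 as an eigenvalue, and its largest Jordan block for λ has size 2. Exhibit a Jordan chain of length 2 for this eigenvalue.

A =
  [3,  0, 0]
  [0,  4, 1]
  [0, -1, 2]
A Jordan chain for λ = 3 of length 2:
v_1 = (0, 1, -1)ᵀ
v_2 = (0, 1, 0)ᵀ

Let N = A − (3)·I. We want v_2 with N^2 v_2 = 0 but N^1 v_2 ≠ 0; then v_{j-1} := N · v_j for j = 2, …, 2.

Pick v_2 = (0, 1, 0)ᵀ.
Then v_1 = N · v_2 = (0, 1, -1)ᵀ.

Sanity check: (A − (3)·I) v_1 = (0, 0, 0)ᵀ = 0. ✓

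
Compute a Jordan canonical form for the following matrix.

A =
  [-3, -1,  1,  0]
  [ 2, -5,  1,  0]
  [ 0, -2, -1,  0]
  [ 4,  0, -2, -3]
J_3(-3) ⊕ J_1(-3)

The characteristic polynomial is
  det(x·I − A) = x^4 + 12*x^3 + 54*x^2 + 108*x + 81 = (x + 3)^4

Eigenvalues and multiplicities (the geometric multiplicity of λ is n − rank(A − λI), which equals the number of Jordan blocks for λ):
  λ = -3: algebraic multiplicity = 4, geometric multiplicity = 2

Determining the block sizes for each eigenvalue:
  λ = -3: with am = 4 and gm = 2, the partition is not yet determined (e.g. several partitions of 4 into 2 parts exist). Let N = A − (-3)·I. Computing rank(N^1) = 2, rank(N^2) = 1, rank(N^3) = 0; the number of blocks of size ≥ j is rank(N^{j−1}) − rank(N^j), giving [2, 1, 1]. So we have 1 block(s) of size 3, 1 block(s) of size 1 → block sizes [3, 1]

Assembling the blocks gives a Jordan form
J =
  [-3,  1,  0,  0]
  [ 0, -3,  1,  0]
  [ 0,  0, -3,  0]
  [ 0,  0,  0, -3]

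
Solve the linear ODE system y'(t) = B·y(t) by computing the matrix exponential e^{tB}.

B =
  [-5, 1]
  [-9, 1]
e^{tB} =
  [-3*t*exp(-2*t) + exp(-2*t), t*exp(-2*t)]
  [-9*t*exp(-2*t), 3*t*exp(-2*t) + exp(-2*t)]

Strategy: write B = P · J · P⁻¹ where J is a Jordan canonical form, so e^{tB} = P · e^{tJ} · P⁻¹, and e^{tJ} can be computed block-by-block.

B has Jordan form
J =
  [-2,  1]
  [ 0, -2]
(up to reordering of blocks).

Per-block formulas:
  For a 2×2 Jordan block J_2(-2): exp(t · J_2(-2)) = e^(-2t)·(I + t·N), where N is the 2×2 nilpotent shift.

After assembling e^{tJ} and conjugating by P, we get:

e^{tB} =
  [-3*t*exp(-2*t) + exp(-2*t), t*exp(-2*t)]
  [-9*t*exp(-2*t), 3*t*exp(-2*t) + exp(-2*t)]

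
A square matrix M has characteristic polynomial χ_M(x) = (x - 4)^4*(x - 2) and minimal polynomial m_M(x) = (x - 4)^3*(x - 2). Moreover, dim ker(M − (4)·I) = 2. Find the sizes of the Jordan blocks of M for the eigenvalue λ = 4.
Block sizes for λ = 4: [3, 1]

Step 1 — from the characteristic polynomial, algebraic multiplicity of λ = 4 is 4. From dim ker(M − (4)·I) = 2, there are exactly 2 Jordan blocks for λ = 4.
Step 2 — from the minimal polynomial, the factor (x − 4)^3 tells us the largest block for λ = 4 has size 3.
Step 3 — with total size 4, 2 blocks, and largest block 3, the block sizes (in nonincreasing order) are [3, 1].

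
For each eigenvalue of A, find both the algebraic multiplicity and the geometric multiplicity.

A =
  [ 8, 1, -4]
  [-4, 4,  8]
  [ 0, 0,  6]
λ = 6: alg = 3, geom = 2

Step 1 — factor the characteristic polynomial to read off the algebraic multiplicities:
  χ_A(x) = (x - 6)^3

Step 2 — compute geometric multiplicities via the rank-nullity identity g(λ) = n − rank(A − λI):
  rank(A − (6)·I) = 1, so dim ker(A − (6)·I) = n − 1 = 2

Summary:
  λ = 6: algebraic multiplicity = 3, geometric multiplicity = 2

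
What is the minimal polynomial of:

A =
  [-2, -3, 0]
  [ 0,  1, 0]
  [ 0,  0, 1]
x^2 + x - 2

The characteristic polynomial is χ_A(x) = (x - 1)^2*(x + 2), so the eigenvalues are known. The minimal polynomial is
  m_A(x) = Π_λ (x − λ)^{k_λ}
where k_λ is the size of the *largest* Jordan block for λ (equivalently, the smallest k with (A − λI)^k v = 0 for every generalised eigenvector v of λ).

  λ = -2: largest Jordan block has size 1, contributing (x + 2)
  λ = 1: largest Jordan block has size 1, contributing (x − 1)

So m_A(x) = (x - 1)*(x + 2) = x^2 + x - 2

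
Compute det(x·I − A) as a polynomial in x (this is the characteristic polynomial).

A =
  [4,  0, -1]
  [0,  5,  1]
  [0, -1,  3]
x^3 - 12*x^2 + 48*x - 64

Expanding det(x·I − A) (e.g. by cofactor expansion or by noting that A is similar to its Jordan form J, which has the same characteristic polynomial as A) gives
  χ_A(x) = x^3 - 12*x^2 + 48*x - 64
which factors as (x - 4)^3. The eigenvalues (with algebraic multiplicities) are λ = 4 with multiplicity 3.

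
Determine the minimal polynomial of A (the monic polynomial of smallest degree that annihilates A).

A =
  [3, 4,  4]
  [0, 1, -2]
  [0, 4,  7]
x^2 - 8*x + 15

The characteristic polynomial is χ_A(x) = (x - 5)*(x - 3)^2, so the eigenvalues are known. The minimal polynomial is
  m_A(x) = Π_λ (x − λ)^{k_λ}
where k_λ is the size of the *largest* Jordan block for λ (equivalently, the smallest k with (A − λI)^k v = 0 for every generalised eigenvector v of λ).

  λ = 3: largest Jordan block has size 1, contributing (x − 3)
  λ = 5: largest Jordan block has size 1, contributing (x − 5)

So m_A(x) = (x - 5)*(x - 3) = x^2 - 8*x + 15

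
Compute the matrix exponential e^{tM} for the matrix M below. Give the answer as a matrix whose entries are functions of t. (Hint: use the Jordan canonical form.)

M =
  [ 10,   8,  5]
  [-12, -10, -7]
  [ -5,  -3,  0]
e^{tM} =
  [-21*t^2/2 + 10*t + 1, -15*t^2/2 + 8*t, -3*t^2 + 5*t]
  [35*t^2/2 - 12*t, 25*t^2/2 - 10*t + 1, 5*t^2 - 7*t]
  [-7*t^2 - 5*t, -5*t^2 - 3*t, 1 - 2*t^2]

Strategy: write M = P · J · P⁻¹ where J is a Jordan canonical form, so e^{tM} = P · e^{tJ} · P⁻¹, and e^{tJ} can be computed block-by-block.

M has Jordan form
J =
  [0, 1, 0]
  [0, 0, 1]
  [0, 0, 0]
(up to reordering of blocks).

Per-block formulas:
  For a 3×3 Jordan block J_3(0): exp(t · J_3(0)) = e^(0t)·(I + t·N + (t^2/2)·N^2), where N is the 3×3 nilpotent shift.

After assembling e^{tJ} and conjugating by P, we get:

e^{tM} =
  [-21*t^2/2 + 10*t + 1, -15*t^2/2 + 8*t, -3*t^2 + 5*t]
  [35*t^2/2 - 12*t, 25*t^2/2 - 10*t + 1, 5*t^2 - 7*t]
  [-7*t^2 - 5*t, -5*t^2 - 3*t, 1 - 2*t^2]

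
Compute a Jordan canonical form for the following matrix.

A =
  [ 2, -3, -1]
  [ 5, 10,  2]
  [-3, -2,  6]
J_3(6)

The characteristic polynomial is
  det(x·I − A) = x^3 - 18*x^2 + 108*x - 216 = (x - 6)^3

Eigenvalues and multiplicities (the geometric multiplicity of λ is n − rank(A − λI), which equals the number of Jordan blocks for λ):
  λ = 6: algebraic multiplicity = 3, geometric multiplicity = 1

Determining the block sizes for each eigenvalue:
  λ = 6: one block (gm = 1), so the single block has size am = 3 → block sizes [3]

Assembling the blocks gives a Jordan form
J =
  [6, 1, 0]
  [0, 6, 1]
  [0, 0, 6]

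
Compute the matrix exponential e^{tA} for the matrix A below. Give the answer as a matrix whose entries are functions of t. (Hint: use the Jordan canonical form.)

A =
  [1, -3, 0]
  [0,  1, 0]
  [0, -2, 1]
e^{tA} =
  [exp(t), -3*t*exp(t), 0]
  [0, exp(t), 0]
  [0, -2*t*exp(t), exp(t)]

Strategy: write A = P · J · P⁻¹ where J is a Jordan canonical form, so e^{tA} = P · e^{tJ} · P⁻¹, and e^{tJ} can be computed block-by-block.

A has Jordan form
J =
  [1, 1, 0]
  [0, 1, 0]
  [0, 0, 1]
(up to reordering of blocks).

Per-block formulas:
  For a 2×2 Jordan block J_2(1): exp(t · J_2(1)) = e^(1t)·(I + t·N), where N is the 2×2 nilpotent shift.
  For a 1×1 block at λ = 1: exp(t · [1]) = [e^(1t)].

After assembling e^{tJ} and conjugating by P, we get:

e^{tA} =
  [exp(t), -3*t*exp(t), 0]
  [0, exp(t), 0]
  [0, -2*t*exp(t), exp(t)]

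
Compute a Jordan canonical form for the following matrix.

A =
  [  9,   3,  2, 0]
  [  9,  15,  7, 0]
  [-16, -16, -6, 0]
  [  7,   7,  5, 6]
J_3(6) ⊕ J_1(6)

The characteristic polynomial is
  det(x·I − A) = x^4 - 24*x^3 + 216*x^2 - 864*x + 1296 = (x - 6)^4

Eigenvalues and multiplicities (the geometric multiplicity of λ is n − rank(A − λI), which equals the number of Jordan blocks for λ):
  λ = 6: algebraic multiplicity = 4, geometric multiplicity = 2

Determining the block sizes for each eigenvalue:
  λ = 6: with am = 4 and gm = 2, the partition is not yet determined (e.g. several partitions of 4 into 2 parts exist). Let N = A − (6)·I. Computing rank(N^1) = 2, rank(N^2) = 1, rank(N^3) = 0; the number of blocks of size ≥ j is rank(N^{j−1}) − rank(N^j), giving [2, 1, 1]. So we have 1 block(s) of size 3, 1 block(s) of size 1 → block sizes [3, 1]

Assembling the blocks gives a Jordan form
J =
  [6, 1, 0, 0]
  [0, 6, 1, 0]
  [0, 0, 6, 0]
  [0, 0, 0, 6]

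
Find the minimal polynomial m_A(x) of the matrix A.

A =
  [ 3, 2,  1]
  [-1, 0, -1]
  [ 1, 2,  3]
x^2 - 4*x + 4

The characteristic polynomial is χ_A(x) = (x - 2)^3, so the eigenvalues are known. The minimal polynomial is
  m_A(x) = Π_λ (x − λ)^{k_λ}
where k_λ is the size of the *largest* Jordan block for λ (equivalently, the smallest k with (A − λI)^k v = 0 for every generalised eigenvector v of λ).

  λ = 2: largest Jordan block has size 2, contributing (x − 2)^2

So m_A(x) = (x - 2)^2 = x^2 - 4*x + 4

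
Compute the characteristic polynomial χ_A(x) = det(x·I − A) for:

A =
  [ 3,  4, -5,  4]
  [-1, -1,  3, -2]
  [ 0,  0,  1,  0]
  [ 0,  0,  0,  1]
x^4 - 4*x^3 + 6*x^2 - 4*x + 1

Expanding det(x·I − A) (e.g. by cofactor expansion or by noting that A is similar to its Jordan form J, which has the same characteristic polynomial as A) gives
  χ_A(x) = x^4 - 4*x^3 + 6*x^2 - 4*x + 1
which factors as (x - 1)^4. The eigenvalues (with algebraic multiplicities) are λ = 1 with multiplicity 4.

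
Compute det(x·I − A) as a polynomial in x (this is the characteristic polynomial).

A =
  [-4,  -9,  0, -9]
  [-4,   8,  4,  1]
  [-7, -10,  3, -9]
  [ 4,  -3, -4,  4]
x^4 - 11*x^3 + 15*x^2 + 175*x - 500

Expanding det(x·I − A) (e.g. by cofactor expansion or by noting that A is similar to its Jordan form J, which has the same characteristic polynomial as A) gives
  χ_A(x) = x^4 - 11*x^3 + 15*x^2 + 175*x - 500
which factors as (x - 5)^3*(x + 4). The eigenvalues (with algebraic multiplicities) are λ = -4 with multiplicity 1, λ = 5 with multiplicity 3.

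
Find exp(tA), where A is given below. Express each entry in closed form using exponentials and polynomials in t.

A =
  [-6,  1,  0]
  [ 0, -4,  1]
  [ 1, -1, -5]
e^{tA} =
  [t^2*exp(-5*t)/2 - t*exp(-5*t) + exp(-5*t), t*exp(-5*t), t^2*exp(-5*t)/2]
  [t^2*exp(-5*t)/2, t*exp(-5*t) + exp(-5*t), t^2*exp(-5*t)/2 + t*exp(-5*t)]
  [-t^2*exp(-5*t)/2 + t*exp(-5*t), -t*exp(-5*t), -t^2*exp(-5*t)/2 + exp(-5*t)]

Strategy: write A = P · J · P⁻¹ where J is a Jordan canonical form, so e^{tA} = P · e^{tJ} · P⁻¹, and e^{tJ} can be computed block-by-block.

A has Jordan form
J =
  [-5,  1,  0]
  [ 0, -5,  1]
  [ 0,  0, -5]
(up to reordering of blocks).

Per-block formulas:
  For a 3×3 Jordan block J_3(-5): exp(t · J_3(-5)) = e^(-5t)·(I + t·N + (t^2/2)·N^2), where N is the 3×3 nilpotent shift.

After assembling e^{tJ} and conjugating by P, we get:

e^{tA} =
  [t^2*exp(-5*t)/2 - t*exp(-5*t) + exp(-5*t), t*exp(-5*t), t^2*exp(-5*t)/2]
  [t^2*exp(-5*t)/2, t*exp(-5*t) + exp(-5*t), t^2*exp(-5*t)/2 + t*exp(-5*t)]
  [-t^2*exp(-5*t)/2 + t*exp(-5*t), -t*exp(-5*t), -t^2*exp(-5*t)/2 + exp(-5*t)]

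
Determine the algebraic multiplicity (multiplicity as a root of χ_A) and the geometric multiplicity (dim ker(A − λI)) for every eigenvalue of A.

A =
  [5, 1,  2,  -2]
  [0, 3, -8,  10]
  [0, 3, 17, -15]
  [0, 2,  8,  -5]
λ = 5: alg = 4, geom = 2

Step 1 — factor the characteristic polynomial to read off the algebraic multiplicities:
  χ_A(x) = (x - 5)^4

Step 2 — compute geometric multiplicities via the rank-nullity identity g(λ) = n − rank(A − λI):
  rank(A − (5)·I) = 2, so dim ker(A − (5)·I) = n − 2 = 2

Summary:
  λ = 5: algebraic multiplicity = 4, geometric multiplicity = 2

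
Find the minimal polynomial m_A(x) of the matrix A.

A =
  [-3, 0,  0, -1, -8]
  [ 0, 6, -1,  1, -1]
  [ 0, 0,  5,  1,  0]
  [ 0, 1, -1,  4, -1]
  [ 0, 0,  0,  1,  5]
x^4 - 12*x^3 + 30*x^2 + 100*x - 375

The characteristic polynomial is χ_A(x) = (x - 5)^4*(x + 3), so the eigenvalues are known. The minimal polynomial is
  m_A(x) = Π_λ (x − λ)^{k_λ}
where k_λ is the size of the *largest* Jordan block for λ (equivalently, the smallest k with (A − λI)^k v = 0 for every generalised eigenvector v of λ).

  λ = -3: largest Jordan block has size 1, contributing (x + 3)
  λ = 5: largest Jordan block has size 3, contributing (x − 5)^3

So m_A(x) = (x - 5)^3*(x + 3) = x^4 - 12*x^3 + 30*x^2 + 100*x - 375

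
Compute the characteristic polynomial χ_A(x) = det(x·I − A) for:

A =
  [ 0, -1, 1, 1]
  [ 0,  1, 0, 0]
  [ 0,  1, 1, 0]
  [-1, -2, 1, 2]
x^4 - 4*x^3 + 6*x^2 - 4*x + 1

Expanding det(x·I − A) (e.g. by cofactor expansion or by noting that A is similar to its Jordan form J, which has the same characteristic polynomial as A) gives
  χ_A(x) = x^4 - 4*x^3 + 6*x^2 - 4*x + 1
which factors as (x - 1)^4. The eigenvalues (with algebraic multiplicities) are λ = 1 with multiplicity 4.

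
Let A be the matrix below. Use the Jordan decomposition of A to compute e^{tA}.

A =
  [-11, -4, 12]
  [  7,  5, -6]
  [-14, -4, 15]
e^{tA} =
  [-14*t*exp(3*t) + exp(3*t), -4*t*exp(3*t), 12*t*exp(3*t)]
  [7*t*exp(3*t), 2*t*exp(3*t) + exp(3*t), -6*t*exp(3*t)]
  [-14*t*exp(3*t), -4*t*exp(3*t), 12*t*exp(3*t) + exp(3*t)]

Strategy: write A = P · J · P⁻¹ where J is a Jordan canonical form, so e^{tA} = P · e^{tJ} · P⁻¹, and e^{tJ} can be computed block-by-block.

A has Jordan form
J =
  [3, 1, 0]
  [0, 3, 0]
  [0, 0, 3]
(up to reordering of blocks).

Per-block formulas:
  For a 1×1 block at λ = 3: exp(t · [3]) = [e^(3t)].
  For a 2×2 Jordan block J_2(3): exp(t · J_2(3)) = e^(3t)·(I + t·N), where N is the 2×2 nilpotent shift.

After assembling e^{tJ} and conjugating by P, we get:

e^{tA} =
  [-14*t*exp(3*t) + exp(3*t), -4*t*exp(3*t), 12*t*exp(3*t)]
  [7*t*exp(3*t), 2*t*exp(3*t) + exp(3*t), -6*t*exp(3*t)]
  [-14*t*exp(3*t), -4*t*exp(3*t), 12*t*exp(3*t) + exp(3*t)]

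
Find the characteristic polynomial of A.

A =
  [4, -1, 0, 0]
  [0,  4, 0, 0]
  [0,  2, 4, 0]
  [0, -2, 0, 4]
x^4 - 16*x^3 + 96*x^2 - 256*x + 256

Expanding det(x·I − A) (e.g. by cofactor expansion or by noting that A is similar to its Jordan form J, which has the same characteristic polynomial as A) gives
  χ_A(x) = x^4 - 16*x^3 + 96*x^2 - 256*x + 256
which factors as (x - 4)^4. The eigenvalues (with algebraic multiplicities) are λ = 4 with multiplicity 4.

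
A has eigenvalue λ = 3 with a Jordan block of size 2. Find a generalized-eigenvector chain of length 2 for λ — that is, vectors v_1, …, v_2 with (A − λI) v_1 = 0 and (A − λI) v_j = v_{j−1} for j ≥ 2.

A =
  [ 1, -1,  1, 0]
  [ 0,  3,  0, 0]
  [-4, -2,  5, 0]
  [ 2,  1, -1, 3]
A Jordan chain for λ = 3 of length 2:
v_1 = (-2, 0, -4, 2)ᵀ
v_2 = (1, 0, 0, 0)ᵀ

Let N = A − (3)·I. We want v_2 with N^2 v_2 = 0 but N^1 v_2 ≠ 0; then v_{j-1} := N · v_j for j = 2, …, 2.

Pick v_2 = (1, 0, 0, 0)ᵀ.
Then v_1 = N · v_2 = (-2, 0, -4, 2)ᵀ.

Sanity check: (A − (3)·I) v_1 = (0, 0, 0, 0)ᵀ = 0. ✓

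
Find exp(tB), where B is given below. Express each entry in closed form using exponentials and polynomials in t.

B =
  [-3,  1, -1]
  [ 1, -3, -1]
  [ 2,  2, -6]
e^{tB} =
  [t*exp(-4*t) + exp(-4*t), t*exp(-4*t), -t*exp(-4*t)]
  [t*exp(-4*t), t*exp(-4*t) + exp(-4*t), -t*exp(-4*t)]
  [2*t*exp(-4*t), 2*t*exp(-4*t), -2*t*exp(-4*t) + exp(-4*t)]

Strategy: write B = P · J · P⁻¹ where J is a Jordan canonical form, so e^{tB} = P · e^{tJ} · P⁻¹, and e^{tJ} can be computed block-by-block.

B has Jordan form
J =
  [-4,  1,  0]
  [ 0, -4,  0]
  [ 0,  0, -4]
(up to reordering of blocks).

Per-block formulas:
  For a 1×1 block at λ = -4: exp(t · [-4]) = [e^(-4t)].
  For a 2×2 Jordan block J_2(-4): exp(t · J_2(-4)) = e^(-4t)·(I + t·N), where N is the 2×2 nilpotent shift.

After assembling e^{tJ} and conjugating by P, we get:

e^{tB} =
  [t*exp(-4*t) + exp(-4*t), t*exp(-4*t), -t*exp(-4*t)]
  [t*exp(-4*t), t*exp(-4*t) + exp(-4*t), -t*exp(-4*t)]
  [2*t*exp(-4*t), 2*t*exp(-4*t), -2*t*exp(-4*t) + exp(-4*t)]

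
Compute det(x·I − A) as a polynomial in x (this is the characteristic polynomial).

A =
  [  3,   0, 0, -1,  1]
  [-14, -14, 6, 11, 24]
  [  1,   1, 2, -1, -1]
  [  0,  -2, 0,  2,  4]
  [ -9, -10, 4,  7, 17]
x^5 - 10*x^4 + 40*x^3 - 80*x^2 + 80*x - 32

Expanding det(x·I − A) (e.g. by cofactor expansion or by noting that A is similar to its Jordan form J, which has the same characteristic polynomial as A) gives
  χ_A(x) = x^5 - 10*x^4 + 40*x^3 - 80*x^2 + 80*x - 32
which factors as (x - 2)^5. The eigenvalues (with algebraic multiplicities) are λ = 2 with multiplicity 5.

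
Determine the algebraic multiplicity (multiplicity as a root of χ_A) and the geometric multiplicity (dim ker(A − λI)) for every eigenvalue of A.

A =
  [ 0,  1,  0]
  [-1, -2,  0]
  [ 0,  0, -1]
λ = -1: alg = 3, geom = 2

Step 1 — factor the characteristic polynomial to read off the algebraic multiplicities:
  χ_A(x) = (x + 1)^3

Step 2 — compute geometric multiplicities via the rank-nullity identity g(λ) = n − rank(A − λI):
  rank(A − (-1)·I) = 1, so dim ker(A − (-1)·I) = n − 1 = 2

Summary:
  λ = -1: algebraic multiplicity = 3, geometric multiplicity = 2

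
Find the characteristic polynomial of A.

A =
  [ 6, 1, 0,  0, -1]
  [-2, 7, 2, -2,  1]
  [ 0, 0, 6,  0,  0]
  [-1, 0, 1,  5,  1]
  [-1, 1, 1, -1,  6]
x^5 - 30*x^4 + 360*x^3 - 2160*x^2 + 6480*x - 7776

Expanding det(x·I − A) (e.g. by cofactor expansion or by noting that A is similar to its Jordan form J, which has the same characteristic polynomial as A) gives
  χ_A(x) = x^5 - 30*x^4 + 360*x^3 - 2160*x^2 + 6480*x - 7776
which factors as (x - 6)^5. The eigenvalues (with algebraic multiplicities) are λ = 6 with multiplicity 5.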